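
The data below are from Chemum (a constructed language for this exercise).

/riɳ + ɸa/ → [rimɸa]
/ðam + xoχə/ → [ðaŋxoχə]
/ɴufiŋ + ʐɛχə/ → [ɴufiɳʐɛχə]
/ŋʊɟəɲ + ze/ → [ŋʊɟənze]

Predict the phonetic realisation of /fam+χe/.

The data show regressive place assimilation: /ɳ/ → [m] before /ɸ/; /m/ → [ŋ] before /x/; /ŋ/ → [ɳ] before /ʐ/; /ɲ/ → [n] before /z/. In each pair only place changes, matching the following consonant, while manner and voice stay constant.
/m/ is a voiced bilabial nasal. The following trigger /χ/ is uvular, so /m/ must become uvular as well.
A voiced uvular nasal is [ɴ], so the surface segment is [ɴ].

[faɴχe]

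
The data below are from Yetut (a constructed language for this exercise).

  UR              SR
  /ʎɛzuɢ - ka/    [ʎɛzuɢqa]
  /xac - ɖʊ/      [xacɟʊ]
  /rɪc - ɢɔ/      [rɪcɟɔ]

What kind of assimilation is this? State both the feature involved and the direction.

progressive place assimilation

The segment that alternates is /k/, which surfaces as [q] when adjacent to /ɢ/.
The change velar → uvular matches the place of the preceding /ɢ/, identifying this as place assimilation.
Manner and voice are unchanged, so the assimilation is partial, not total.
Checking the remaining alternations: /ɖ/ → [ɟ] after /c/ (retroflex → palatal, matching palatal); /ɢ/ → [ɟ] after /c/ (uvular → palatal, matching palatal) — only place changes, and always toward the preceding segment.
The trigger is the preceding segment, so the direction is progressive (perseverative).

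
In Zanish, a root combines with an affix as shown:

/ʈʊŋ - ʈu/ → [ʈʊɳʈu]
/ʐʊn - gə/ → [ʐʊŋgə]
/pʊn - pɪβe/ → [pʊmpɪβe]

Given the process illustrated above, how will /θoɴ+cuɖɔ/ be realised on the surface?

The data show regressive place assimilation: /ŋ/ → [ɳ] before /ʈ/; /n/ → [ŋ] before /g/; /n/ → [m] before /p/. In each pair only place changes, matching the following consonant, while manner and voice stay constant.
The rule targets /ɴ/ (voiced uvular nasal), which sits before the trigger /c/ (palatal).
Changing only its place to palatal gives [ɲ] — the voiced palatal nasal.

[θoɲcuɖɔ]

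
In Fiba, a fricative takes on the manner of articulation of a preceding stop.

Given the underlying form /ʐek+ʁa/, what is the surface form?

[ʐekɢa]

/ʁ/ is a voiced uvular fricative. The preceding trigger /k/ is a stop, so /ʁ/ must become a stop as well.
Changing only its manner to stop gives [ɢ] — the voiced uvular stop.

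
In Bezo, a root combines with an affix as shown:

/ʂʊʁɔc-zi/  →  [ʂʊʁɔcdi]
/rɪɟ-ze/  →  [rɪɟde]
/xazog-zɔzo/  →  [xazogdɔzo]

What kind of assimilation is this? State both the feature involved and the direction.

progressive manner assimilation

Underlying /z/ is realised as [d] next to /c/; /c/ itself does not change.
/z/ is a fricative while /c/ is a stop; the output [d] is a stop, matching the trigger — so the feature that spreads is manner.
Place and voice are unchanged, so the assimilation is partial, not total.
The same holds elsewhere in the data: /z/ → [d] after /ɟ/ (fricative → stop, matching a stop); /z/ → [d] after /g/ (fricative → stop, matching a stop) — only manner changes, and always toward the preceding segment.
Since the segment that changes follows the conditioning segment, the assimilation is progressive.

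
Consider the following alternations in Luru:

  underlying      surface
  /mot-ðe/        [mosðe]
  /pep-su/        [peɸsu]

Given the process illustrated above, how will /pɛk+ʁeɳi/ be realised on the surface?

The data show regressive manner assimilation: /t/ → [s] before /ð/; /p/ → [ɸ] before /s/. In each pair only manner changes, matching the following consonant, while place and voice stay constant.
/k/ is a voiceless velar stop. The following trigger /ʁ/ is a fricative, so /k/ must become a fricative as well.
Changing only its manner to fricative gives [x] — the voiceless velar fricative.

[pɛxʁeɳi]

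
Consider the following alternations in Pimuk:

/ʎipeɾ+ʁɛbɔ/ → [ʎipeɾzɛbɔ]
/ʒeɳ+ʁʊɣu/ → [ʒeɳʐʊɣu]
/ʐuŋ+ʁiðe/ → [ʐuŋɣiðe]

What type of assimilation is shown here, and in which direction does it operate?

progressive place assimilation

Comparing underlying and surface forms, /ʁ/ → [z] is the alternation; the neighbouring /ɾ/ is constant.
The change uvular → alveolar matches the place of the preceding /ɾ/, identifying this as place assimilation.
Manner and voice are unchanged, so the assimilation is partial, not total.
Checking the remaining alternations: /ʁ/ → [ʐ] after /ɳ/ (uvular → retroflex, matching retroflex); /ʁ/ → [ɣ] after /ŋ/ (uvular → velar, matching velar) — only place changes, and always toward the preceding segment.
The trigger is the preceding segment, so the direction is progressive (perseverative).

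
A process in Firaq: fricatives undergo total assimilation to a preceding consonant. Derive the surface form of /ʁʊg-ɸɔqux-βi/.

/ɸ/ is the segment targeted by the rule; it sits immediately after /g/, so it assimilates completely and surfaces as [g].
The same rule applies at the second boundary: /β/ → [x] next to /x/.

[ʁʊggɔquxxi]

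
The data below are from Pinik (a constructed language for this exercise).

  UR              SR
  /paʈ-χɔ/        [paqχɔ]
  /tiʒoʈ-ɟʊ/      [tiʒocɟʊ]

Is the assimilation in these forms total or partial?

partial assimilation

Underlying /ʈ/ is realised as [q] next to /χ/; /χ/ itself does not change.
The change retroflex → uvular matches the place of the following /χ/, identifying this as place assimilation.
Manner and voice are unchanged, so the assimilation is partial, not total.
The other alternating form patterns the same way: /ʈ/ → [c] before /ɟ/ (retroflex → palatal, matching palatal) — only place changes, and always toward the following segment.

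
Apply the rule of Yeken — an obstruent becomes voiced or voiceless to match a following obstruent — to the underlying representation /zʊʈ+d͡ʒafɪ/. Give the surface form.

The rule targets /ʈ/ (voiceless retroflex stop), which sits before the trigger /d͡ʒ/ (voiced).
A voiced retroflex stop is [ɖ], so the surface segment is [ɖ].

[zʊɖd͡ʒafɪ]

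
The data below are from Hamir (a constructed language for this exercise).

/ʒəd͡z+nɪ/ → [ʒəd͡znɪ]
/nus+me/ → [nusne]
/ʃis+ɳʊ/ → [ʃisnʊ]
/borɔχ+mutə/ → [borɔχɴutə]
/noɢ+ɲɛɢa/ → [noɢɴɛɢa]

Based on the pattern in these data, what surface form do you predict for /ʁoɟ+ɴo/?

[ʁoɟɲo]

The data show progressive place assimilation: /m/ → [n] after /s/; /ɳ/ → [n] after /s/; /m/ → [ɴ] after /χ/; /ɲ/ → [ɴ] after /ɢ/. In each pair only place changes, matching the preceding consonant, while manner and voice stay constant.
No alternation appears in [ʒəd͡znɪ]: there the adjacent consonants already agree in place (/n/ and /d͡z/ are both alveolar), so this form is consistent with the same rule.
The rule targets /ɴ/ (voiced uvular nasal), which sits after the trigger /ɟ/ (palatal).
The voiced palatal nasal is [ɲ], so /ɴ/ → [ɲ].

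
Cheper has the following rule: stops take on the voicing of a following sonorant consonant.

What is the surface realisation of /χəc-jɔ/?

/c/ is a voiceless palatal stop. The following trigger /j/ is voiced, so /c/ must become voiced as well.
Changing only its voicing to voiced gives [ɟ] — the voiced palatal stop.

[χəɟjɔ]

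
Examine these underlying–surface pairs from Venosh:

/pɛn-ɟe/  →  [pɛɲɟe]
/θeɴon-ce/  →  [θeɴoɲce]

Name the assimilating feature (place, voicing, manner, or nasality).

place

The segment that alternates is /n/, which surfaces as [ɲ] when adjacent to /ɟ/.
/n/ is alveolar while /ɟ/ is palatal; the output [ɲ] is palatal, matching the trigger — so the feature that spreads is place.
The same holds elsewhere in the data: /n/ → [ɲ] before /c/ (alveolar → palatal, matching palatal) — only place changes, and always toward the following segment.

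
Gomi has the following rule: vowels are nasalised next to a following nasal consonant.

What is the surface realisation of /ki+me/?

[kĩme]

/i/ sits next to the nasal /m/ and is therefore nasalised to [ĩ].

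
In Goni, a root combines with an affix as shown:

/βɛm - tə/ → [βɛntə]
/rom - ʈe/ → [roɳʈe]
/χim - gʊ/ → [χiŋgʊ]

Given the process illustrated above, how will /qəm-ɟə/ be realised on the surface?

The data show regressive place assimilation: /m/ → [n] before /t/; /m/ → [ɳ] before /ʈ/; /m/ → [ŋ] before /g/. In each pair only place changes, matching the following consonant, while manner and voice stay constant.
/m/ is a voiced bilabial nasal. The following trigger /ɟ/ is palatal, so /m/ must become palatal as well.
The voiced palatal nasal is [ɲ], so /m/ → [ɲ].

[qəɲɟə]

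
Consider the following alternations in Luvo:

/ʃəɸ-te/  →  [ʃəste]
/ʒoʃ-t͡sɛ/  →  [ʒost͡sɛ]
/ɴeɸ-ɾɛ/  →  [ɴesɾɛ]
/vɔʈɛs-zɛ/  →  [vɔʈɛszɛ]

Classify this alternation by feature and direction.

regressive place assimilation

The segment that alternates is /ɸ/, which surfaces as [s] when adjacent to /t/.
/ɸ/ is bilabial while /t/ is alveolar; the output [s] is alveolar, matching the trigger — so the feature that spreads is place.
Manner and voice are unchanged, so the assimilation is partial, not total.
The same holds elsewhere in the data: /ʃ/ → [s] before /t͡s/ (postalveolar → alveolar, matching alveolar); /ɸ/ → [s] before /ɾ/ (bilabial → alveolar, matching alveolar) — only place changes, and always toward the following segment.
No alternation appears in [vɔʈɛszɛ]: there the adjacent consonants already agree in place (/s/ and /z/ are both alveolar), so this form is consistent with the same rule.
Since the segment that changes precedes the conditioning segment, the assimilation is regressive.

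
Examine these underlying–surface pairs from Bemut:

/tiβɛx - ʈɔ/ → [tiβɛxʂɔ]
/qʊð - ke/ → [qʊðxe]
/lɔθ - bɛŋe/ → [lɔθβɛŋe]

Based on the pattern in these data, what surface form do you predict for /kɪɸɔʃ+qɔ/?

The data show progressive manner assimilation: /ʈ/ → [ʂ] after /x/; /k/ → [x] after /ð/; /b/ → [β] after /θ/. In each pair only manner changes, matching the preceding consonant, while place and voice stay constant.
The rule targets /q/ (voiceless uvular stop), which sits after the trigger /ʃ/ (fricative).
The voiceless uvular fricative is [χ], so /q/ → [χ].

[kɪɸɔʃχɔ]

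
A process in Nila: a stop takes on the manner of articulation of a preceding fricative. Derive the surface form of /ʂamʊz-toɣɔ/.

The rule targets /t/ (voiceless alveolar stop), which sits after the trigger /z/ (fricative).
A voiceless alveolar fricative is [s], so the surface segment is [s].

[ʂamʊzsoɣɔ]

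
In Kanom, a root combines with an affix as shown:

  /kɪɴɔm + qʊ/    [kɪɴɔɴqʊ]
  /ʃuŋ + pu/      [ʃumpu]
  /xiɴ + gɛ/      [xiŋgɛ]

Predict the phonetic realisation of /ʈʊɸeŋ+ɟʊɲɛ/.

[ʈʊɸeɲɟʊɲɛ]

The data show regressive place assimilation: /m/ → [ɴ] before /q/; /ŋ/ → [m] before /p/; /ɴ/ → [ŋ] before /g/. In each pair only place changes, matching the following consonant, while manner and voice stay constant.
The rule targets /ŋ/ (voiced velar nasal), which sits before the trigger /ɟ/ (palatal).
The voiced palatal nasal is [ɲ], so /ŋ/ → [ɲ].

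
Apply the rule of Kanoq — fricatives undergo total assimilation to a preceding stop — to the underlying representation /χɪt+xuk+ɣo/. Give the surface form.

[χɪttukko]

/x/ is the segment targeted by the rule; it sits immediately after /t/, so it assimilates completely and surfaces as [t].
At the second juncture, /ɣ/ likewise becomes [k] adjacent to /k/.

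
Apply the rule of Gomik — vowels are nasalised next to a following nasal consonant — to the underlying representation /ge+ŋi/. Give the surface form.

/e/ sits next to the nasal /ŋ/ and is therefore nasalised to [ẽ].

[gẽŋi]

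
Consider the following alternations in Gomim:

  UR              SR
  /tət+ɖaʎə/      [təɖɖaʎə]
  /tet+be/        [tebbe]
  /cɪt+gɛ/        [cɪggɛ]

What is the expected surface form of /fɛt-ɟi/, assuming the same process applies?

[fɛɟɟi]

The data show regressive total assimilation (/t/ → [ɖ] before /ɖ/; /t/ → [b] before /b/; /t/ → [g] before /g/): in every case the target segment becomes identical to its following neighbour, copying more than a single feature.
/t/ is the segment targeted by the rule; it sits immediately before /ɟ/, so it assimilates completely and surfaces as [ɟ].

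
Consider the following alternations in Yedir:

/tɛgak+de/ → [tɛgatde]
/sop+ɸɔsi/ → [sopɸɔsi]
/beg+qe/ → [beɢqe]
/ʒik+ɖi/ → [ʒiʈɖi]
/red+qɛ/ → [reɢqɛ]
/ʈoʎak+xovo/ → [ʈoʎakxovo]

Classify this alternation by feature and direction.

regressive place assimilation

Underlying /k/ is realised as [t] next to /d/; /d/ itself does not change.
The change velar → alveolar matches the place of the following /d/, identifying this as place assimilation.
Manner and voice are unchanged, so the assimilation is partial, not total.
The other alternating forms pattern the same way: /g/ → [ɢ] before /q/ (velar → uvular, matching uvular); /k/ → [ʈ] before /ɖ/ (velar → retroflex, matching retroflex); /d/ → [ɢ] before /q/ (alveolar → uvular, matching uvular) — only place changes, and always toward the following segment.
Nothing changes in [sopɸɔsi], [ʈoʎakxovo]: there the adjacent consonants already agree in place (/p/ and /ɸ/ are both bilabial; /k/ and /x/ are both velar), so these forms are consistent with the same rule.
The trigger is the following segment, so the direction is regressive (anticipatory).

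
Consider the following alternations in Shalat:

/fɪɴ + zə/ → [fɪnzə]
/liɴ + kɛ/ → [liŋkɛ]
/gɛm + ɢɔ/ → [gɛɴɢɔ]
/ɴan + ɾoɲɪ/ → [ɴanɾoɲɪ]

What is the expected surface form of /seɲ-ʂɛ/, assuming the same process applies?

[seɳʂɛ]

The data show regressive place assimilation: /ɴ/ → [n] before /z/; /ɴ/ → [ŋ] before /k/; /m/ → [ɴ] before /ɢ/. In each pair only place changes, matching the following consonant, while manner and voice stay constant.
Nothing changes in [ɴanɾoɲɪ]: there the adjacent consonants already agree in place (/n/ and /ɾ/ are both alveolar), so this form is consistent with the same rule.
/ɲ/ is a voiced palatal nasal. The following trigger /ʂ/ is retroflex, so /ɲ/ must become retroflex as well.
Changing only its place to retroflex gives [ɳ] — the voiced retroflex nasal.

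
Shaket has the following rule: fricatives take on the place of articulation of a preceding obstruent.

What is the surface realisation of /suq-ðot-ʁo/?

[suqʁotzo]

/ð/ is a voiced dental fricative. The preceding trigger /q/ is uvular, so /ð/ must become uvular as well.
A voiced uvular fricative is [ʁ], so the surface segment is [ʁ].
The same rule applies at the second boundary: /ʁ/ → [z] next to /t/.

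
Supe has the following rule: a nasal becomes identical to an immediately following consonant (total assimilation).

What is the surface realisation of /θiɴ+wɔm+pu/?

/ɴ/ is the segment targeted by the rule; it sits immediately before /w/, so it assimilates completely and surfaces as [w].
The same rule applies at the second boundary: /m/ → [p] next to /p/.

[θiwwɔppu]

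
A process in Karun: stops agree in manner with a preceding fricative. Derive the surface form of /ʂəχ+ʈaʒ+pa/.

[ʂəχʂaʒɸa]

The rule targets /ʈ/ (voiceless retroflex stop), which sits after the trigger /χ/ (fricative).
The voiceless retroflex fricative is [ʂ], so /ʈ/ → [ʂ].
At the second juncture, /p/ likewise becomes [ɸ] adjacent to /ʒ/.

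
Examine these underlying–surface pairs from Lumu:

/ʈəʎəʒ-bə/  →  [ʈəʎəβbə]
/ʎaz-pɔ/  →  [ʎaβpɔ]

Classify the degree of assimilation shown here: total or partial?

partial assimilation

Comparing underlying and surface forms, /ʒ/ → [β] is the alternation; the neighbouring /b/ is constant.
The change postalveolar → bilabial matches the place of the following /b/, identifying this as place assimilation.
Manner and voice are unchanged, so the assimilation is partial, not total.
The same holds elsewhere in the data: /z/ → [β] before /p/ (alveolar → bilabial, matching bilabial) — only place changes, and always toward the following segment.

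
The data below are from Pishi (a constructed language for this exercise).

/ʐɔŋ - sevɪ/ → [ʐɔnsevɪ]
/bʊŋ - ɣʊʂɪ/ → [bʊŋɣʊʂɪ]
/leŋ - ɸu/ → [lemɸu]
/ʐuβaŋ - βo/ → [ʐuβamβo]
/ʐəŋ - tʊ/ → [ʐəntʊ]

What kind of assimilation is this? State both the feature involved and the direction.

regressive place assimilation

Comparing underlying and surface forms, /ŋ/ → [n] is the alternation; the neighbouring /s/ is constant.
The change velar → alveolar matches the place of the following /s/, identifying this as place assimilation.
Manner and voice are unchanged, so the assimilation is partial, not total.
The other alternating forms pattern the same way: /ŋ/ → [m] before /ɸ/ (velar → bilabial, matching bilabial); /ŋ/ → [m] before /β/ (velar → bilabial, matching bilabial); /ŋ/ → [n] before /t/ (velar → alveolar, matching alveolar) — only place changes, and always toward the following segment.
Nothing changes in [bʊŋɣʊʂɪ]: there the adjacent consonants already agree in place (/ŋ/ and /ɣ/ are both velar), so this form is consistent with the same rule.
Since the segment that changes precedes the conditioning segment, the assimilation is regressive.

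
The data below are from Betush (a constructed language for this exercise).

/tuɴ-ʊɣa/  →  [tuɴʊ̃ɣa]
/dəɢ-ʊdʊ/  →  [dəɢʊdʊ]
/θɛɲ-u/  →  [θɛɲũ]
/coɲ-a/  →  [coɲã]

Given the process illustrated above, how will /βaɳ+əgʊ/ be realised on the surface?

[βaɳə̃gʊ]

The data show progressive nasality assimilation (vowel nasalisation): /ʊ/ → [ʊ̃] after /ɴ/; /u/ → [ũ] after /ɲ/; /a/ → [ã] after /ɲ/ — a vowel is nasalised by an immediately preceding nasal consonant.
No change occurs in [dəɢʊdʊ] because the vowel at the boundary is adjacent to an oral consonant, not a nasal (/ʊ/ next to /ɢ/).
The vowel /ə/ is adjacent to the preceding nasal /ɳ/, so it acquires [+nasal] and surfaces as [ə̃].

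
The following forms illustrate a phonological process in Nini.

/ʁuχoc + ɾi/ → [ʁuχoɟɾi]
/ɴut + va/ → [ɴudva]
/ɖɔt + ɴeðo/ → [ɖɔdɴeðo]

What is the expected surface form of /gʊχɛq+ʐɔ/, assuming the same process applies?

[gʊχɛɢʐɔ]

The data show regressive voicing assimilation: /c/ → [ɟ] before /ɾ/; /t/ → [d] before /v/; /t/ → [d] before /ɴ/. In each pair only voicing changes, matching the following consonant, while place and manner stay constant.
/q/ is a voiceless uvular stop. The following trigger /ʐ/ is voiced, so /q/ must become voiced as well.
A voiced uvular stop is [ɢ], so the surface segment is [ɢ].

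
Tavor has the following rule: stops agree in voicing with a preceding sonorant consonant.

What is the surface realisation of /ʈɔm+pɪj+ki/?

/p/ is a voiceless bilabial stop. The preceding trigger /m/ is voiced, so /p/ must become voiced as well.
Changing only its voicing to voiced gives [b] — the voiced bilabial stop.
At the second juncture, /k/ likewise becomes [g] adjacent to /j/.

[ʈɔmbɪjgi]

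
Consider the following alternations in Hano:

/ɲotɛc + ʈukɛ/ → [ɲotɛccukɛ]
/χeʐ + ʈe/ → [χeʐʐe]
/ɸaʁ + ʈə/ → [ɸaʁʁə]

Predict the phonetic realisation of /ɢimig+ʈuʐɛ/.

The data show progressive total assimilation (/ʈ/ → [c] after /c/; /ʈ/ → [ʐ] after /ʐ/; /ʈ/ → [ʁ] after /ʁ/): in every case the target segment becomes identical to its preceding neighbour, copying more than a single feature.
/ʈ/ is the segment targeted by the rule; it sits immediately after /g/, so it assimilates completely and surfaces as [g].

[ɢimigguʐɛ]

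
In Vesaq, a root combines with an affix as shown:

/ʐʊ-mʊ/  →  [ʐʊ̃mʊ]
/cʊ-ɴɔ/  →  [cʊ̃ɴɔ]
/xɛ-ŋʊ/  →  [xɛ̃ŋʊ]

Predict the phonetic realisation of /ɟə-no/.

[ɟə̃no]

The data show regressive nasality assimilation (vowel nasalisation): /ʊ/ → [ʊ̃] before /m/; /ʊ/ → [ʊ̃] before /ɴ/; /ɛ/ → [ɛ̃] before /ŋ/ — a vowel is nasalised by an immediately following nasal consonant.
The vowel /ə/ is adjacent to the following nasal /n/, so it acquires [+nasal] and surfaces as [ə̃].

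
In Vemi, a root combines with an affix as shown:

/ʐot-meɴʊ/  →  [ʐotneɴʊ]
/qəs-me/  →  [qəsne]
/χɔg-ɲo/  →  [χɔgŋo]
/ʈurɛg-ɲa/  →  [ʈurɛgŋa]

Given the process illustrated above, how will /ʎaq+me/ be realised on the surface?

[ʎaqɴe]

The data show progressive place assimilation: /m/ → [n] after /t/; /m/ → [n] after /s/; /ɲ/ → [ŋ] after /g/. In each pair only place changes, matching the preceding consonant, while manner and voice stay constant.
/m/ is a voiced bilabial nasal. The preceding trigger /q/ is uvular, so /m/ must become uvular as well.
Changing only its place to uvular gives [ɴ] — the voiced uvular nasal.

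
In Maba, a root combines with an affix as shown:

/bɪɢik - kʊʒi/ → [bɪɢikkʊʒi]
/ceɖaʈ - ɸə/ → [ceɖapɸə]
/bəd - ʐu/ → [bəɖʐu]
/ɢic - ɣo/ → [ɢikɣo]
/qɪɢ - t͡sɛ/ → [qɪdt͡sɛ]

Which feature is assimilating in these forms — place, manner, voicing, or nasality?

place

Comparing underlying and surface forms, /ʈ/ → [p] is the alternation; the neighbouring /ɸ/ is constant.
The change retroflex → bilabial matches the place of the following /ɸ/, identifying this as place assimilation.
The other alternating forms pattern the same way: /d/ → [ɖ] before /ʐ/ (alveolar → retroflex, matching retroflex); /c/ → [k] before /ɣ/ (palatal → velar, matching velar); /ɢ/ → [d] before /t͡s/ (uvular → alveolar, matching alveolar) — only place changes, and always toward the following segment.
Nothing changes in [bɪɢikkʊʒi]: there the adjacent consonants already agree in place (/k/ and /k/ are both velar), so this form is consistent with the same rule.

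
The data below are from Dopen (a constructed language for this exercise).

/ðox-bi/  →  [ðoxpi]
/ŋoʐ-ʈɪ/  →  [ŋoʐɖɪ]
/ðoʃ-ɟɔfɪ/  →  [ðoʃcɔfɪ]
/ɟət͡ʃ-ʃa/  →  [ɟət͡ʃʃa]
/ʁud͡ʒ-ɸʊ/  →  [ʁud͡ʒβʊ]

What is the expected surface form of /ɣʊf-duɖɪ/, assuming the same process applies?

The data show progressive voicing assimilation: /b/ → [p] after /x/; /ʈ/ → [ɖ] after /ʐ/; /ɟ/ → [c] after /ʃ/; /ɸ/ → [β] after /d͡ʒ/. In each pair only voicing changes, matching the preceding consonant, while place and manner stay constant.
No alternation appears in [ɟət͡ʃʃa]: there the adjacent consonants already agree in voicing (/ʃ/ and /t͡ʃ/ are both voiceless), so this form is consistent with the same rule.
/d/ is a voiced alveolar stop. The preceding trigger /f/ is voiceless, so /d/ must become voiceless as well.
The voiceless alveolar stop is [t], so /d/ → [t].

[ɣʊftuɖɪ]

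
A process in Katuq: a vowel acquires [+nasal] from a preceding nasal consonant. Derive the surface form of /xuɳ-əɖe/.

[xuɳə̃ɖe]

/ə/ sits next to the nasal /ɳ/ and is therefore nasalised to [ə̃].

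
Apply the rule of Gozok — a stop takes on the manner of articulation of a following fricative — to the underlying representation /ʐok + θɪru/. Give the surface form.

[ʐoxθɪru]

/k/ is a voiceless velar stop. The following trigger /θ/ is a fricative, so /k/ must become a fricative as well.
Changing only its manner to fricative gives [x] — the voiceless velar fricative.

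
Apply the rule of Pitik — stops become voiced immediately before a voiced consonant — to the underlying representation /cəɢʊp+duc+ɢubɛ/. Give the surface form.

The rule targets /p/ (voiceless bilabial stop), which sits before the trigger /d/ (voiced).
A voiced bilabial stop is [b], so the surface segment is [b].
At the second juncture, /c/ likewise becomes [ɟ] adjacent to /ɢ/.

[cəɢʊbduɟɢubɛ]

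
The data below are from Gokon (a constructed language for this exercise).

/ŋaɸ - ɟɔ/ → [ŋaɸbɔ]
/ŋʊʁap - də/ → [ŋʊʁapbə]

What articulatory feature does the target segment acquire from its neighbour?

place

Comparing underlying and surface forms, /ɟ/ → [b] is the alternation; the neighbouring /ɸ/ is constant.
The change palatal → bilabial matches the place of the preceding /ɸ/, identifying this as place assimilation.
The same holds elsewhere in the data: /d/ → [b] after /p/ (alveolar → bilabial, matching bilabial) — only place changes, and always toward the preceding segment.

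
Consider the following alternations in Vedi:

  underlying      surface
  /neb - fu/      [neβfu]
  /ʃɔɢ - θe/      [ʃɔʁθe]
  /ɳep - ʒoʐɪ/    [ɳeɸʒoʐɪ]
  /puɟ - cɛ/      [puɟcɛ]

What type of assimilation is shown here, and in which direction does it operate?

regressive manner assimilation

Comparing underlying and surface forms, /b/ → [β] is the alternation; the neighbouring /f/ is constant.
/b/ is a stop while /f/ is a fricative; the output [β] is a fricative, matching the trigger — so the feature that spreads is manner.
Place and voice are unchanged, so the assimilation is partial, not total.
The same holds elsewhere in the data: /ɢ/ → [ʁ] before /θ/ (stop → fricative, matching a fricative); /p/ → [ɸ] before /ʒ/ (stop → fricative, matching a fricative) — only manner changes, and always toward the following segment.
Nothing changes in [puɟcɛ]: there the adjacent consonants already agree in manner (/ɟ/ and /c/ are both stops), so this form is consistent with the same rule.
The trigger is the following segment, so the direction is regressive (anticipatory).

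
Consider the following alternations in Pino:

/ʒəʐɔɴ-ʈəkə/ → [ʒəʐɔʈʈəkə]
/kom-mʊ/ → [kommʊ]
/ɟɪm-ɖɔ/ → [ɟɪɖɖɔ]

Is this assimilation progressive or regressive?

Underlying /ɴ/ is realised as [ʈ] next to /ʈ/; /ʈ/ itself does not change.
The output [ʈ] is identical to the trigger /ʈ/ — every feature (place, manner, voicing) has been copied — so this is total assimilation.
The remaining alternation confirms this: /m/ → [ɖ] before /ɖ/ — in each case the output is a copy of the following consonant.
In [kommʊ] the two consonants at the boundary are already identical (/m/ + /m/), so the rule applies vacuously and nothing changes.
Since the segment that changes precedes the conditioning segment, the assimilation is regressive.

regressive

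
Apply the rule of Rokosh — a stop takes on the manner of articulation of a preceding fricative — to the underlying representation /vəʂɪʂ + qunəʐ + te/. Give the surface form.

The rule targets /q/ (voiceless uvular stop), which sits after the trigger /ʂ/ (fricative).
Changing only its manner to fricative gives [χ] — the voiceless uvular fricative.
The same rule applies at the second boundary: /t/ → [s] next to /ʐ/.

[vəʂɪʂχunəʐse]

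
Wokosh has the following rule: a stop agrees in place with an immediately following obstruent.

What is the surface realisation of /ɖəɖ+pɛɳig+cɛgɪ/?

[ɖəbpɛɳiɟcɛgɪ]

The rule targets /ɖ/ (voiced retroflex stop), which sits before the trigger /p/ (bilabial).
The voiced bilabial stop is [b], so /ɖ/ → [b].
The same rule applies at the second boundary: /g/ → [ɟ] next to /c/.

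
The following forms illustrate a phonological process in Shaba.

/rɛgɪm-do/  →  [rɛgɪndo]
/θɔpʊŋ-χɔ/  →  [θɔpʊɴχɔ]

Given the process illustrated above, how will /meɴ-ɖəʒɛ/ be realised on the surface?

[meɳɖəʒɛ]

The data show regressive place assimilation: /m/ → [n] before /d/; /ŋ/ → [ɴ] before /χ/. In each pair only place changes, matching the following consonant, while manner and voice stay constant.
The rule targets /ɴ/ (voiced uvular nasal), which sits before the trigger /ɖ/ (retroflex).
A voiced retroflex nasal is [ɳ], so the surface segment is [ɳ].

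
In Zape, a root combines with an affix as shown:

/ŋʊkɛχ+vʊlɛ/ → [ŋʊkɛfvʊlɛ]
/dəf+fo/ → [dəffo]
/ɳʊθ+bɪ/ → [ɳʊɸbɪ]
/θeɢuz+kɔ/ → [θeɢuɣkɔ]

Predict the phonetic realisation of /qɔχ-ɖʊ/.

The data show regressive place assimilation: /χ/ → [f] before /v/; /θ/ → [ɸ] before /b/; /z/ → [ɣ] before /k/. In each pair only place changes, matching the following consonant, while manner and voice stay constant.
Nothing changes in [dəffo]: there the adjacent consonants already agree in place (/f/ and /f/ are both labiodental), so this form is consistent with the same rule.
/χ/ is a voiceless uvular fricative. The following trigger /ɖ/ is retroflex, so /χ/ must become retroflex as well.
A voiceless retroflex fricative is [ʂ], so the surface segment is [ʂ].

[qɔʂɖʊ]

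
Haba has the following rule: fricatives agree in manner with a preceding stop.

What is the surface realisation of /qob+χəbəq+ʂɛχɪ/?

[qobqəbəqʈɛχɪ]

The rule targets /χ/ (voiceless uvular fricative), which sits after the trigger /b/ (stop).
The voiceless uvular stop is [q], so /χ/ → [q].
At the second juncture, /ʂ/ likewise becomes [ʈ] adjacent to /q/.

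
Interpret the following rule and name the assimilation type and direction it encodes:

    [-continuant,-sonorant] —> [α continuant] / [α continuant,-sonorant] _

progressive manner assimilation

The shared variable α links the value of [continuant] on the target to that of the neighbouring obstruent. [continuant] distinguishes stops from fricatives — a manner-of-articulation feature — so this is manner assimilation.
The conditioning segment sits to the left of the focus bar, meaning the trigger precedes the segment that changes — progressive assimilation.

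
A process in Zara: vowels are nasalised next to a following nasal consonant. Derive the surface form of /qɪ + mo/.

[qɪ̃mo]

/ɪ/ sits next to the nasal /m/ and is therefore nasalised to [ɪ̃].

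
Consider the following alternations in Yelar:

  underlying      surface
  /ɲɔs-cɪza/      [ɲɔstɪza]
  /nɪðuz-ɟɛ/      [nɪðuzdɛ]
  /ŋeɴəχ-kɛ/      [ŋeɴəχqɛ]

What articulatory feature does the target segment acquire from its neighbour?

place

The segment that alternates is /c/, which surfaces as [t] when adjacent to /s/.
/c/ is palatal while /s/ is alveolar; the output [t] is alveolar, matching the trigger — so the feature that spreads is place.
The other alternating forms pattern the same way: /ɟ/ → [d] after /z/ (palatal → alveolar, matching alveolar); /k/ → [q] after /χ/ (velar → uvular, matching uvular) — only place changes, and always toward the preceding segment.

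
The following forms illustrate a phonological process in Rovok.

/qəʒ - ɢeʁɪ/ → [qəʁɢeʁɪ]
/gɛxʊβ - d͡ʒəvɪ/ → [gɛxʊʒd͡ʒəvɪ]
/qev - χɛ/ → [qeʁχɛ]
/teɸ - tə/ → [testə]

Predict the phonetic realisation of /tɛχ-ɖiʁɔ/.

[tɛʂɖiʁɔ]

The data show regressive place assimilation: /ʒ/ → [ʁ] before /ɢ/; /β/ → [ʒ] before /d͡ʒ/; /v/ → [ʁ] before /χ/; /ɸ/ → [s] before /t/. In each pair only place changes, matching the following consonant, while manner and voice stay constant.
/χ/ is a voiceless uvular fricative. The following trigger /ɖ/ is retroflex, so /χ/ must become retroflex as well.
The voiceless retroflex fricative is [ʂ], so /χ/ → [ʂ].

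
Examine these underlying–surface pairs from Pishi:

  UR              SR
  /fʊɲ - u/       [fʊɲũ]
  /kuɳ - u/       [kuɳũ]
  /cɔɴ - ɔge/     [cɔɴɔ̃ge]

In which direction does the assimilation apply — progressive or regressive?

The vowel /u/ surfaces as nasalised [ũ] next to the preceding nasal /ɲ/ — it has acquired the [+nasal] feature of its neighbour.
The other forms show the same pattern: /u/ → [ũ] after /ɳ/; /ɔ/ → [ɔ̃] after /ɴ/ — each time a vowel is nasalised next to a preceding nasal.
Because the conditioning nasal is to the left of the vowel that changes, the process is progressive (perseverative).

progressive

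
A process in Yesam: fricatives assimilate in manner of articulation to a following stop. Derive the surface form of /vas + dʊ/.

The rule targets /s/ (voiceless alveolar fricative), which sits before the trigger /d/ (stop).
Changing only its manner to stop gives [t] — the voiceless alveolar stop.

[vatdʊ]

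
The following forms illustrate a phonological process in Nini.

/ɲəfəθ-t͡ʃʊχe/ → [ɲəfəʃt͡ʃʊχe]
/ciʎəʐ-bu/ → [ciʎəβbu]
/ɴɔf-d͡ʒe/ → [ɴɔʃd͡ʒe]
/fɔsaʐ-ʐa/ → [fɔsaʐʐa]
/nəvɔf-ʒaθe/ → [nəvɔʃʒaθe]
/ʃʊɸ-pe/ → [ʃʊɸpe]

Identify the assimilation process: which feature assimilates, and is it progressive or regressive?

regressive place assimilation

Underlying /θ/ is realised as [ʃ] next to /t͡ʃ/; /t͡ʃ/ itself does not change.
The change dental → postalveolar matches the place of the following /t͡ʃ/, identifying this as place assimilation.
Manner and voice are unchanged, so the assimilation is partial, not total.
The same holds elsewhere in the data: /ʐ/ → [β] before /b/ (retroflex → bilabial, matching bilabial); /f/ → [ʃ] before /d͡ʒ/ (labiodental → postalveolar, matching postalveolar); /f/ → [ʃ] before /ʒ/ (labiodental → postalveolar, matching postalveolar) — only place changes, and always toward the following segment.
Nothing changes in [fɔsaʐʐa], [ʃʊɸpe]: there the adjacent consonants already agree in place (/ʐ/ and /ʐ/ are both retroflex; /ɸ/ and /p/ are both bilabial), so these forms are consistent with the same rule.
The trigger is the following segment, so the direction is regressive (anticipatory).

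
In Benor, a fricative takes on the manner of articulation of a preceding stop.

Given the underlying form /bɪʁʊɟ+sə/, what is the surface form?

[bɪʁʊɟtə]

The rule targets /s/ (voiceless alveolar fricative), which sits after the trigger /ɟ/ (stop).
The voiceless alveolar stop is [t], so /s/ → [t].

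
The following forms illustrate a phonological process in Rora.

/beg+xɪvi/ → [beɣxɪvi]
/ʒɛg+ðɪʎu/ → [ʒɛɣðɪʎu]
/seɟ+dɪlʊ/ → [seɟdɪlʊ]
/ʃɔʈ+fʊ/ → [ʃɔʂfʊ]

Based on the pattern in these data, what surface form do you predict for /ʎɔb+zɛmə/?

[ʎɔβzɛmə]

The data show regressive manner assimilation: /g/ → [ɣ] before /x/; /g/ → [ɣ] before /ð/; /ʈ/ → [ʂ] before /f/. In each pair only manner changes, matching the following consonant, while place and voice stay constant.
Nothing changes in [seɟdɪlʊ]: there the adjacent consonants already agree in manner (/ɟ/ and /d/ are both stops), so this form is consistent with the same rule.
The rule targets /b/ (voiced bilabial stop), which sits before the trigger /z/ (fricative).
The voiced bilabial fricative is [β], so /b/ → [β].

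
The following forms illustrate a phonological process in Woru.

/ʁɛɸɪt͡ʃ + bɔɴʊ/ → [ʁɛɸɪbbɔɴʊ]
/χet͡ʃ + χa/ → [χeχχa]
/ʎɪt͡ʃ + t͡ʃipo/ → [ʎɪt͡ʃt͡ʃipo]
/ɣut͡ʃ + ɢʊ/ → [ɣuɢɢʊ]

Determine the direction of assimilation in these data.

regressive

Underlying /t͡ʃ/ is realised as [b] next to /b/; /b/ itself does not change.
The output [b] is identical to the trigger /b/ — every feature (place, manner, voicing) has been copied — so this is total assimilation.
The remaining alternations confirm this: /t͡ʃ/ → [χ] before /χ/; /t͡ʃ/ → [ɢ] before /ɢ/ — in each case the output is a copy of the following consonant.
In [ʎɪt͡ʃt͡ʃipo] the two consonants at the boundary are already identical (/t͡ʃ/ + /t͡ʃ/), so the rule applies vacuously and nothing changes.
The trigger is the following segment, so the direction is regressive (anticipatory).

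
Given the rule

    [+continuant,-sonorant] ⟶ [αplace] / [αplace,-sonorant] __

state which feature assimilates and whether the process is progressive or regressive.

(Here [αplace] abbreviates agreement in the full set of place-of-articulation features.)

The rule copies the place features (abbreviated [place]) from the environment onto the target, so the assimilating feature is place.
Since the environment is written before the underscore, the trigger precedes the target; the direction is progressive.

progressive place assimilation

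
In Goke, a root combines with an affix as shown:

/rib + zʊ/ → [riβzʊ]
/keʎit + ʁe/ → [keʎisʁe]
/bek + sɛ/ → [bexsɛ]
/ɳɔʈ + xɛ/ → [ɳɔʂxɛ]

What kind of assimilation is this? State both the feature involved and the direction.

Comparing underlying and surface forms, /b/ → [β] is the alternation; the neighbouring /z/ is constant.
The change stop → fricative matches the manner of the following /z/, identifying this as manner assimilation.
Place and voice are unchanged, so the assimilation is partial, not total.
The same holds elsewhere in the data: /t/ → [s] before /ʁ/ (stop → fricative, matching a fricative); /k/ → [x] before /s/ (stop → fricative, matching a fricative); /ʈ/ → [ʂ] before /x/ (stop → fricative, matching a fricative) — only manner changes, and always toward the following segment.
Since the segment that changes precedes the conditioning segment, the assimilation is regressive.

regressive manner assimilation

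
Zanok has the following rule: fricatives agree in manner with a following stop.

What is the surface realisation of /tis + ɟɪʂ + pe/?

[titɟɪʈpe]

/s/ is a voiceless alveolar fricative. The following trigger /ɟ/ is a stop, so /s/ must become a stop as well.
A voiceless alveolar stop is [t], so the surface segment is [t].
The same rule applies at the second boundary: /ʂ/ → [ʈ] next to /p/.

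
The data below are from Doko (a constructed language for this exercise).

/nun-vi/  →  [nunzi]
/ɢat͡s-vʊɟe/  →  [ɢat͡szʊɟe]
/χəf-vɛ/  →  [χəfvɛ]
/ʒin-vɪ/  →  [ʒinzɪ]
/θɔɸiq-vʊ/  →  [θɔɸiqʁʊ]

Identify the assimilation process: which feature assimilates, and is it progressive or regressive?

progressive place assimilation

Underlying /v/ is realised as [z] next to /n/; /n/ itself does not change.
/v/ is labiodental while /n/ is alveolar; the output [z] is alveolar, matching the trigger — so the feature that spreads is place.
Manner and voice are unchanged, so the assimilation is partial, not total.
Checking the remaining alternations: /v/ → [z] after /t͡s/ (labiodental → alveolar, matching alveolar); /v/ → [ʁ] after /q/ (labiodental → uvular, matching uvular) — only place changes, and always toward the preceding segment.
No alternation appears in [χəfvɛ]: there the adjacent consonants already agree in place (/v/ and /f/ are both labiodental), so this form is consistent with the same rule.
Since the segment that changes follows the conditioning segment, the assimilation is progressive.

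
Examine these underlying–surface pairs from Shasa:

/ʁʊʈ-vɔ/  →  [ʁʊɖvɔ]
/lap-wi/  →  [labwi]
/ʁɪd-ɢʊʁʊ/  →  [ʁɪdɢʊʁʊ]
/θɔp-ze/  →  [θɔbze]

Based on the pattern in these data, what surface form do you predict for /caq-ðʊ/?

[caɢðʊ]

The data show regressive voicing assimilation: /ʈ/ → [ɖ] before /v/; /p/ → [b] before /w/; /p/ → [b] before /z/. In each pair only voicing changes, matching the following consonant, while place and manner stay constant.
Nothing changes in [ʁɪdɢʊʁʊ]: there the adjacent consonants already agree in voicing (/d/ and /ɢ/ are both voiced), so this form is consistent with the same rule.
The rule targets /q/ (voiceless uvular stop), which sits before the trigger /ð/ (voiced).
A voiced uvular stop is [ɢ], so the surface segment is [ɢ].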